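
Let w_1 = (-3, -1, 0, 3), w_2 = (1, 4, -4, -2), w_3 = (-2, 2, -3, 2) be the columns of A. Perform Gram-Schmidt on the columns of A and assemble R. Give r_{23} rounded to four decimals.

w_1 = (-3, -1, 0, 3); ‖w_1‖ = 4.3589, so q_1 = (-0.6882, -0.2294, 0.0000, 0.6882).
q_1·w_2 = (-0.6882)·1 + (-0.2294)·4 + 0.0000·(-4) + 0.6882·(-2) = -2.9824.
u_2 = w_2 + 2.9824·q_1 = (-1.0526, 3.3158, -4.0000, 0.0526).
‖u_2‖ = 5.3014, so q_2 = (-0.1986, 0.6255, -0.7545, 0.0099).
r_{23} = q_2·w_3 = 3.9314.

r_{23} = 3.9314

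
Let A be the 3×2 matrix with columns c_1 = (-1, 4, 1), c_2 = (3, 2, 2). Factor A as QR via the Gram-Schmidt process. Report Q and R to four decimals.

Q = [[-0.2357, 0.8969], [0.9428, 0.1176], [0.2357, 0.4264]], R = [[4.2426, 1.6499], [0.0000, 3.7786]]

e_1 = c_1/‖c_1‖ = (-1, 4, 1)/4.2426 = (-0.2357, 0.9428, 0.2357).
r_{12} = e_1·c_2 = 1.6499.
u_2 = c_2 − 1.6499·e_1 = (3.3889, 0.4444, 1.6111).
‖u_2‖ = 3.7786, so e_2 = (0.8969, 0.1176, 0.4264).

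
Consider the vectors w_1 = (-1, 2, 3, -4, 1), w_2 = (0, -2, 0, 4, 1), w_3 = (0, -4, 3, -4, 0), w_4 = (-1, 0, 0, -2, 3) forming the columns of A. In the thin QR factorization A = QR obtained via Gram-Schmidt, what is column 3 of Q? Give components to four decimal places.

w_1 = (-1, 2, 3, -4, 1); ‖w_1‖ = 5.5678, so q_1 = (-0.1796, 0.3592, 0.5388, -0.7184, 0.1796).
q_1·w_2 = (-0.1796)·0 + 0.3592·(-2) + 0.5388·0 + (-0.7184)·4 + 0.1796·1 = -3.4125.
u_2 = w_2 + 3.4125·q_1 = (-0.6129, -0.7742, 1.8387, 1.5484, 1.6129).
‖u_2‖ = 3.0586, so q_2 = (-0.2004, -0.2531, 0.6012, 0.5062, 0.5273).
q_1·w_3 = (-0.1796)·0 + 0.3592·(-4) + 0.5388·3 + (-0.7184)·(-4) + 0.1796·0 = 3.0533; q_2·w_3 = (-0.2004)·0 + (-0.2531)·(-4) + 0.6012·3 + 0.5062·(-4) + 0.5273·0 = 0.7910.
u_3 = w_3 − 3.0533·q_1 − 0.7910·q_2 = (0.7069, -4.8966, 0.8793, -2.2069, -0.9655).
‖u_3‖ = 5.5724, so q_3 = (0.1269, -0.8787, 0.1578, -0.3960, -0.1733).

q_3 = (0.1269, -0.8787, 0.1578, -0.3960, -0.1733)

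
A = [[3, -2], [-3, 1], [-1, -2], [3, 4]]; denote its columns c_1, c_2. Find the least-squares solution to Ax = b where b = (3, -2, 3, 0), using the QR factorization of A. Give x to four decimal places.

q_1 = c_1/‖c_1‖ = (3, -3, -1, 3)/5.2915 = (0.5669, -0.5669, -0.1890, 0.5669).
r_{12} = q_1·c_2 = 0.9449.
u_2 = c_2 − 0.9449·q_1 = (-2.5357, 1.5357, -1.8214, 3.4643).
‖u_2‖ = 4.9099, so q_2 = (-0.5164, 0.3128, -0.3710, 0.7056).
Qᵀb = (2.2678, -3.2878).
Back-substitute: x_2 = -3.2878/4.9099 = -0.6696.
x_1 = (2.2678 − 0.9449·(-0.6696))/5.2915 = 0.5481.

x = (0.5481, -0.6696)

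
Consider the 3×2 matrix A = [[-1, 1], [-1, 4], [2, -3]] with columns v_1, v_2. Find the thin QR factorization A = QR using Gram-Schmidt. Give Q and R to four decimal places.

Q = [[-0.4082, -0.3450], [-0.4082, 0.8971], [0.8165, 0.2760]], R = [[2.4495, -4.4907], [0.0000, 2.4152]]

q_1 = v_1/‖v_1‖ = (-1, -1, 2)/2.4495 = (-0.4082, -0.4082, 0.8165).
r_{12} = q_1·v_2 = -4.4907.
u_2 = v_2 + 4.4907·q_1 = (-0.8333, 2.1667, 0.6667).
‖u_2‖ = 2.4152, so q_2 = (-0.3450, 0.8971, 0.2760).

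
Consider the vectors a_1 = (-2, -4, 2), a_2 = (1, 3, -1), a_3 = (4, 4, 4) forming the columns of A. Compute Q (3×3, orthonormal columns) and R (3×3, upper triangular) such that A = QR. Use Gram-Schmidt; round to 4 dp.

a_1 = (-2, -4, 2); ‖a_1‖ = 4.8990, so e_1 = (-0.4082, -0.8165, 0.4082).
e_1·a_2 = (-0.4082)·1 + (-0.8165)·3 + 0.4082·(-1) = -3.2660.
u_2 = a_2 + 3.2660·e_1 = (-0.3333, 0.3333, 0.3333).
‖u_2‖ = 0.5774, so e_2 = (-0.5774, 0.5774, 0.5774).
e_1·a_3 = (-0.4082)·4 + (-0.8165)·4 + 0.4082·4 = -3.2660; e_2·a_3 = (-0.5774)·4 + 0.5774·4 + 0.5774·4 = 2.3094.
u_3 = a_3 + 3.2660·e_1 − 2.3094·e_2 = (4.0000, 0.0000, 4.0000).
‖u_3‖ = 5.6569, so e_3 = (0.7071, 0.0000, 0.7071).

Q = [[-0.4082, -0.5774, 0.7071], [-0.8165, 0.5774, 0.0000], [0.4082, 0.5774, 0.7071]], R = [[4.8990, -3.2660, -3.2660], [0.0000, 0.5774, 2.3094], [0.0000, 0.0000, 5.6569]]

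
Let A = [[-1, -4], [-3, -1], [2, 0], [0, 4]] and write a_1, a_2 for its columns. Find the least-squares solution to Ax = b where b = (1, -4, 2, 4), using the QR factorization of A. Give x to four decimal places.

x = (0.9274, 0.2881)

e_1 = a_1/‖a_1‖ = (-1, -3, 2, 0)/3.7417 = (-0.2673, -0.8018, 0.5345, 0.0000).
r_{12} = e_1·a_2 = 1.8708.
u_2 = a_2 − 1.8708·e_1 = (-3.5000, 0.5000, -1.0000, 4.0000).
‖u_2‖ = 5.4314, so e_2 = (-0.6444, 0.0921, -0.1841, 0.7365).
Qᵀb = (4.0089, 1.5650).
Back-substitute: x_2 = 1.5650/5.4314 = 0.2881.
x_1 = (4.0089 − 1.8708·0.2881)/3.7417 = 0.9274.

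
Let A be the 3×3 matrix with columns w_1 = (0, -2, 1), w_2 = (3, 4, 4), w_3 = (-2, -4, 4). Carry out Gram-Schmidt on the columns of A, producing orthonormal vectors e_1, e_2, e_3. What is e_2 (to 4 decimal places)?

w_1 = (0, -2, 1); ‖w_1‖ = 2.2361, so e_1 = (0.0000, -0.8944, 0.4472).
e_1·w_2 = 0.0000·3 + (-0.8944)·4 + 0.4472·4 = -1.7889.
u_2 = w_2 + 1.7889·e_1 = (3.0000, 2.4000, 4.8000).
‖u_2‖ = 6.1482, so e_2 = (0.4880, 0.3904, 0.7807).

e_2 = (0.4880, 0.3904, 0.7807)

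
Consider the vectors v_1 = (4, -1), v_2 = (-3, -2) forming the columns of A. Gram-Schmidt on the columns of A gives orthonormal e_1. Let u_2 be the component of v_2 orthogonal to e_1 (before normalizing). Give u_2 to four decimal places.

u_2 = (-0.6471, -2.5882)

v_1 = (4, -1); ‖v_1‖ = 4.1231, so e_1 = (0.9701, -0.2425).
e_1·v_2 = 0.9701·(-3) + (-0.2425)·(-2) = -2.4254.
u_2 = v_2 + 2.4254·e_1 = (-0.6471, -2.5882).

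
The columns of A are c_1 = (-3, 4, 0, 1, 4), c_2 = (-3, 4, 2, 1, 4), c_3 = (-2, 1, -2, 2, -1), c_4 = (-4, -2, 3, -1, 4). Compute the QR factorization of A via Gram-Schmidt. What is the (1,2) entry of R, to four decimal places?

q_1 = c_1/‖c_1‖ = (-3, 4, 0, 1, 4)/6.4807 = (-0.4629, 0.6172, 0.0000, 0.1543, 0.6172).
r_{12} = q_1·c_2 = 6.4807.

r_{12} = 6.4807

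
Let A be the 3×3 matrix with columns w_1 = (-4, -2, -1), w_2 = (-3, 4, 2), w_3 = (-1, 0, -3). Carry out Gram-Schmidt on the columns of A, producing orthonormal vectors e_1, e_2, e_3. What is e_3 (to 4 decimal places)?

e_3 = (0.0000, 0.4472, -0.8944)

w_1 = (-4, -2, -1); ‖w_1‖ = 4.5826, so e_1 = (-0.8729, -0.4364, -0.2182).
e_1·w_2 = (-0.8729)·(-3) + (-0.4364)·4 + (-0.2182)·2 = 0.4364.
u_2 = w_2 − 0.4364·e_1 = (-2.6190, 4.1905, 2.0952).
‖u_2‖ = 5.3675, so e_2 = (-0.4880, 0.7807, 0.3904).
e_1·w_3 = (-0.8729)·(-1) + (-0.4364)·0 + (-0.2182)·(-3) = 1.5275; e_2·w_3 = (-0.4880)·(-1) + 0.7807·0 + 0.3904·(-3) = -0.6831.
u_3 = w_3 − 1.5275·e_1 + 0.6831·e_2 = (0.0000, 1.2000, -2.4000).
‖u_3‖ = 2.6833, so e_3 = (0.0000, 0.4472, -0.8944).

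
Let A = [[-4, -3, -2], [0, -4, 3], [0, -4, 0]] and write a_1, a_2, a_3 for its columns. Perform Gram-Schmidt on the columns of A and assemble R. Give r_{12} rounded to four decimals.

r_{12} = 3.0000

a_1 = (-4, 0, 0); ‖a_1‖ = 4.0000, so q_1 = (-1.0000, 0.0000, 0.0000).
r_{12} = q_1·a_2 = 3.0000.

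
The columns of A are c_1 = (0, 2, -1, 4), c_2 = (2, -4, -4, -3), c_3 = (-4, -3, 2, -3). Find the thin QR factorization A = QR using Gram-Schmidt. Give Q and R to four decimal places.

Q = [[0.0000, 0.3492, -0.8504], [0.4364, -0.4323, -0.4706], [-0.2182, -0.8313, -0.1104], [0.8729, 0.0083, 0.2077]], R = [[4.5826, -3.4915, -4.3644], [0.0000, 5.7280, -1.7874], [0.0000, 0.0000, 3.9696]]

e_1 = c_1/‖c_1‖ = (0, 2, -1, 4)/4.5826 = (0.0000, 0.4364, -0.2182, 0.8729).
r_{12} = e_1·c_2 = -3.4915.
u_2 = c_2 + 3.4915·e_1 = (2.0000, -2.4762, -4.7619, 0.0476).
‖u_2‖ = 5.7280, so e_2 = (0.3492, -0.4323, -0.8313, 0.0083).
r_{13} = e_1·c_3 = -4.3644; r_{23} = e_2·c_3 = -1.7874.
u_3 = c_3 + 4.3644·e_1 + 1.7874·e_2 = (-3.3759, -1.8679, -0.4383, 0.8244).
‖u_3‖ = 3.9696, so e_3 = (-0.8504, -0.4706, -0.1104, 0.2077).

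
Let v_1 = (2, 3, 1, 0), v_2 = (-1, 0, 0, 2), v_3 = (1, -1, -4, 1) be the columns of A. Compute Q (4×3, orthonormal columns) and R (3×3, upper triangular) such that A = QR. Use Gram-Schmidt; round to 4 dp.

v_1 = (2, 3, 1, 0); ‖v_1‖ = 3.7417, so q_1 = (0.5345, 0.8018, 0.2673, 0.0000).
q_1·v_2 = 0.5345·(-1) + 0.8018·0 + 0.2673·0 + 0.0000·2 = -0.5345.
u_2 = v_2 + 0.5345·q_1 = (-0.7143, 0.4286, 0.1429, 2.0000).
‖u_2‖ = 2.1712, so q_2 = (-0.3290, 0.1974, 0.0658, 0.9211).
q_1·v_3 = 0.5345·1 + 0.8018·(-1) + 0.2673·(-4) + 0.0000·1 = -1.3363; q_2·v_3 = (-0.3290)·1 + 0.1974·(-1) + 0.0658·(-4) + 0.9211·1 = 0.1316.
u_3 = v_3 + 1.3363·q_1 − 0.1316·q_2 = (1.7576, 0.0455, -3.6515, 0.8788).
‖u_3‖ = 4.1469, so q_3 = (0.4238, 0.0110, -0.8805, 0.2119).

Q = [[0.5345, -0.3290, 0.4238], [0.8018, 0.1974, 0.0110], [0.2673, 0.0658, -0.8805], [0.0000, 0.9211, 0.2119]], R = [[3.7417, -0.5345, -1.3363], [0.0000, 2.1712, 0.1316], [0.0000, 0.0000, 4.1469]]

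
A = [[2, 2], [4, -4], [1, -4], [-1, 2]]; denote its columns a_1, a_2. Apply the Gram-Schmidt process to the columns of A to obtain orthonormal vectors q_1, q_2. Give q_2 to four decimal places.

a_1 = (2, 4, 1, -1); ‖a_1‖ = 4.6904, so q_1 = (0.4264, 0.8528, 0.2132, -0.2132).
q_1·a_2 = 0.4264·2 + 0.8528·(-4) + 0.2132·(-4) + (-0.2132)·2 = -3.8376.
u_2 = a_2 + 3.8376·q_1 = (3.6364, -0.7273, -3.1818, 1.1818).
‖u_2‖ = 5.0272, so q_2 = (0.7233, -0.1447, -0.6329, 0.2351).

q_2 = (0.7233, -0.1447, -0.6329, 0.2351)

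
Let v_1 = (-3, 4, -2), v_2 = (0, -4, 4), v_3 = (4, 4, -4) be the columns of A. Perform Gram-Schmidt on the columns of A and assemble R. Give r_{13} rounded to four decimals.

e_1 = v_1/‖v_1‖ = (-3, 4, -2)/5.3852 = (-0.5571, 0.7428, -0.3714).
r_{13} = e_1·v_3 = 2.2283.

r_{13} = 2.2283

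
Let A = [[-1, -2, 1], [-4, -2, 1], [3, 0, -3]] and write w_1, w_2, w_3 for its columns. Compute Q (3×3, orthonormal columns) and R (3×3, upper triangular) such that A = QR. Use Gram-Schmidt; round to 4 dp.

w_1 = (-1, -4, 3); ‖w_1‖ = 5.0990, so q_1 = (-0.1961, -0.7845, 0.5883).
q_1·w_2 = (-0.1961)·(-2) + (-0.7845)·(-2) + 0.5883·0 = 1.9612.
u_2 = w_2 − 1.9612·q_1 = (-1.6154, -0.4615, -1.1538).
‖u_2‖ = 2.0381, so q_2 = (-0.7926, -0.2265, -0.5661).
q_1·w_3 = (-0.1961)·1 + (-0.7845)·1 + 0.5883·(-3) = -2.7456; q_2·w_3 = (-0.7926)·1 + (-0.2265)·1 + (-0.5661)·(-3) = 0.6794.
u_3 = w_3 + 2.7456·q_1 − 0.6794·q_2 = (1.0000, -1.0000, -1.0000).
‖u_3‖ = 1.7321, so q_3 = (0.5774, -0.5774, -0.5774).

Q = [[-0.1961, -0.7926, 0.5774], [-0.7845, -0.2265, -0.5774], [0.5883, -0.5661, -0.5774]], R = [[5.0990, 1.9612, -2.7456], [0.0000, 2.0381, 0.6794], [0.0000, 0.0000, 1.7321]]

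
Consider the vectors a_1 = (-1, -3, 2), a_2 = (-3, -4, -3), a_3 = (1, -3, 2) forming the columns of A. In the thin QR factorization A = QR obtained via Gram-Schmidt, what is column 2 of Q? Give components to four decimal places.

q_2 = (-0.4438, -0.3900, -0.8068)

q_1 = a_1/‖a_1‖ = (-1, -3, 2)/3.7417 = (-0.2673, -0.8018, 0.5345).
r_{12} = q_1·a_2 = 2.4054.
u_2 = a_2 − 2.4054·q_1 = (-2.3571, -2.0714, -4.2857).
‖u_2‖ = 5.3117, so q_2 = (-0.4438, -0.3900, -0.8068).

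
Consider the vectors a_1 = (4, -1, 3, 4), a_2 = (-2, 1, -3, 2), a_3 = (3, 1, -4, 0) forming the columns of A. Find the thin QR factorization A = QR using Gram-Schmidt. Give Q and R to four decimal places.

e_1 = a_1/‖a_1‖ = (4, -1, 3, 4)/6.4807 = (0.6172, -0.1543, 0.4629, 0.6172).
r_{12} = e_1·a_2 = -1.5430.
u_2 = a_2 + 1.5430·e_1 = (-1.0476, 0.7619, -2.2857, 2.9524).
‖u_2‖ = 3.9521, so e_2 = (-0.2651, 0.1928, -0.5784, 0.7470).
r_{13} = e_1·a_3 = -0.1543; r_{23} = e_2·a_3 = 1.7110.
u_3 = a_3 + 0.1543·e_1 − 1.7110·e_2 = (3.5488, 0.6463, -2.9390, -1.1829).
‖u_3‖ = 4.8009, so e_3 = (0.7392, 0.1346, -0.6122, -0.2464).

Q = [[0.6172, -0.2651, 0.7392], [-0.1543, 0.1928, 0.1346], [0.4629, -0.5784, -0.6122], [0.6172, 0.7470, -0.2464]], R = [[6.4807, -1.5430, -0.1543], [0.0000, 3.9521, 1.7110], [0.0000, 0.0000, 4.8009]]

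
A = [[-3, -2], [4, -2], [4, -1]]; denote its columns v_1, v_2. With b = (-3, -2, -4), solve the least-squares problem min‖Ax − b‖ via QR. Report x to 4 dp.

x = (-0.1532, 1.4535)

v_1 = (-3, 4, 4); ‖v_1‖ = 6.4031, so e_1 = (-0.4685, 0.6247, 0.6247).
e_1·v_2 = (-0.4685)·(-2) + 0.6247·(-2) + 0.6247·(-1) = -0.9370.
u_2 = v_2 + 0.9370·e_1 = (-2.4390, -1.4146, -0.4146).
‖u_2‖ = 2.8499, so e_2 = (-0.8558, -0.4964, -0.1455).
Qᵀb = (-2.3426, 4.1422).
Back-substitute: x_2 = 4.1422/2.8499 = 1.4535.
x_1 = (-2.3426 + 0.9370·1.4535)/6.4031 = -0.1532.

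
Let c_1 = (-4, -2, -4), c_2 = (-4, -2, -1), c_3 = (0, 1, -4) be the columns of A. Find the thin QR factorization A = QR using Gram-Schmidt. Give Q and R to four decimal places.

Q = [[-0.6667, -0.5963, -0.4472], [-0.3333, -0.2981, 0.8944], [-0.6667, 0.7454, 0.0000]], R = [[6.0000, 4.0000, 2.3333], [0.0000, 2.2361, -3.2796], [0.0000, 0.0000, 0.8944]]

q_1 = c_1/‖c_1‖ = (-4, -2, -4)/6.0000 = (-0.6667, -0.3333, -0.6667).
r_{12} = q_1·c_2 = 4.0000.
u_2 = c_2 − 4.0000·q_1 = (-1.3333, -0.6667, 1.6667).
‖u_2‖ = 2.2361, so q_2 = (-0.5963, -0.2981, 0.7454).
r_{13} = q_1·c_3 = 2.3333; r_{23} = q_2·c_3 = -3.2796.
u_3 = c_3 − 2.3333·q_1 + 3.2796·q_2 = (-0.4000, 0.8000, 0.0000).
‖u_3‖ = 0.8944, so q_3 = (-0.4472, 0.8944, 0.0000).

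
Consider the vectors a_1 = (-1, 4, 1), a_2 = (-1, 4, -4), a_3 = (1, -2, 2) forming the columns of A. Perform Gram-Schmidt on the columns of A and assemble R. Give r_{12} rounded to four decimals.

a_1 = (-1, 4, 1); ‖a_1‖ = 4.2426, so q_1 = (-0.2357, 0.9428, 0.2357).
r_{12} = q_1·a_2 = 3.0641.

r_{12} = 3.0641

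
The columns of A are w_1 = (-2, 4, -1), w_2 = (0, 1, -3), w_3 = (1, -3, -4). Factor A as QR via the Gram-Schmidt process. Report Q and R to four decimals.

w_1 = (-2, 4, -1); ‖w_1‖ = 4.5826, so q_1 = (-0.4364, 0.8729, -0.2182).
q_1·w_2 = (-0.4364)·0 + 0.8729·1 + (-0.2182)·(-3) = 1.5275.
u_2 = w_2 − 1.5275·q_1 = (0.6667, -0.3333, -2.6667).
‖u_2‖ = 2.7689, so q_2 = (0.2408, -0.1204, -0.9631).
q_1·w_3 = (-0.4364)·1 + 0.8729·(-3) + (-0.2182)·(-4) = -2.1822; q_2·w_3 = 0.2408·1 + (-0.1204)·(-3) + (-0.9631)·(-4) = 4.4543.
u_3 = w_3 + 2.1822·q_1 − 4.4543·q_2 = (-1.0248, -0.5590, -0.1863).
‖u_3‖ = 1.1822, so q_3 = (-0.8669, -0.4729, -0.1576).

Q = [[-0.4364, 0.2408, -0.8669], [0.8729, -0.1204, -0.4729], [-0.2182, -0.9631, -0.1576]], R = [[4.5826, 1.5275, -2.1822], [0.0000, 2.7689, 4.4543], [0.0000, 0.0000, 1.1822]]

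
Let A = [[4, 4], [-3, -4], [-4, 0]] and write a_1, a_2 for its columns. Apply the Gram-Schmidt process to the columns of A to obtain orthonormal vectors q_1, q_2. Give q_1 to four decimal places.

q_1 = (0.6247, -0.4685, -0.6247)

q_1 = a_1/‖a_1‖ = (4, -3, -4)/6.4031 = (0.6247, -0.4685, -0.6247).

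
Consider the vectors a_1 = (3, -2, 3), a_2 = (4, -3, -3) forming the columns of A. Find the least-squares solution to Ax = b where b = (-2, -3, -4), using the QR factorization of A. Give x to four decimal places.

a_1 = (3, -2, 3); ‖a_1‖ = 4.6904, so e_1 = (0.6396, -0.4264, 0.6396).
e_1·a_2 = 0.6396·4 + (-0.4264)·(-3) + 0.6396·(-3) = 1.9188.
u_2 = a_2 − 1.9188·e_1 = (2.7727, -2.1818, -4.2273).
‖u_2‖ = 5.5062, so e_2 = (0.5036, -0.3962, -0.7677).
Qᵀb = (-2.5584, 3.2525).
Back-substitute: x_2 = 3.2525/5.5062 = 0.5907.
x_1 = (-2.5584 − 1.9188·0.5907)/4.6904 = -0.7871.

x = (-0.7871, 0.5907)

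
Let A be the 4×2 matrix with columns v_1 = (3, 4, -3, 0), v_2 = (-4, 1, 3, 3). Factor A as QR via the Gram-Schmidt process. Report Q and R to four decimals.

Q = [[0.5145, -0.4856], [0.6860, 0.5828], [-0.5145, 0.2914], [0.0000, 0.5828]], R = [[5.8310, -2.9155], [0.0000, 5.1478]]

e_1 = v_1/‖v_1‖ = (3, 4, -3, 0)/5.8310 = (0.5145, 0.6860, -0.5145, 0.0000).
r_{12} = e_1·v_2 = -2.9155.
u_2 = v_2 + 2.9155·e_1 = (-2.5000, 3.0000, 1.5000, 3.0000).
‖u_2‖ = 5.1478, so e_2 = (-0.4856, 0.5828, 0.2914, 0.5828).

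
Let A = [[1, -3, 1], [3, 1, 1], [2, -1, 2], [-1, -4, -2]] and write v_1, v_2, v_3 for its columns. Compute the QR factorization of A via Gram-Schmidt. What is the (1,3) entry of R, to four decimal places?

r_{13} = 2.5820

v_1 = (1, 3, 2, -1); ‖v_1‖ = 3.8730, so q_1 = (0.2582, 0.7746, 0.5164, -0.2582).
r_{13} = q_1·v_3 = 2.5820.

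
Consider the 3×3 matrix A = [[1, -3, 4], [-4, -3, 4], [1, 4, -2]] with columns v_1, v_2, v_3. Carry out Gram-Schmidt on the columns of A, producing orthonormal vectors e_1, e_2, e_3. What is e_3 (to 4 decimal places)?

v_1 = (1, -4, 1); ‖v_1‖ = 4.2426, so e_1 = (0.2357, -0.9428, 0.2357).
e_1·v_2 = 0.2357·(-3) + (-0.9428)·(-3) + 0.2357·4 = 3.0641.
u_2 = v_2 − 3.0641·e_1 = (-3.7222, -0.1111, 3.2778).
‖u_2‖ = 4.9610, so e_2 = (-0.7503, -0.0224, 0.6607).
e_1·v_3 = 0.2357·4 + (-0.9428)·4 + 0.2357·(-2) = -3.2998; e_2·v_3 = (-0.7503)·4 + (-0.0224)·4 + 0.6607·(-2) = -4.4122.
u_3 = v_3 + 3.2998·e_1 + 4.4122·e_2 = (1.4673, 0.7901, 1.6930).
‖u_3‖ = 2.3756, so e_3 = (0.6176, 0.3326, 0.7127).

e_3 = (0.6176, 0.3326, 0.7127)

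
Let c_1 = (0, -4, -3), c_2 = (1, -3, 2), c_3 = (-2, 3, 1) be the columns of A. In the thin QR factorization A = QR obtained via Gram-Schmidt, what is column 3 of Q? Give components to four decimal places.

q_1 = c_1/‖c_1‖ = (0, -4, -3)/5.0000 = (0.0000, -0.8000, -0.6000).
r_{12} = q_1·c_2 = 1.2000.
u_2 = c_2 − 1.2000·q_1 = (1.0000, -2.0400, 2.7200).
‖u_2‖ = 3.5440, so q_2 = (0.2822, -0.5756, 0.7675).
r_{13} = q_1·c_3 = -3.0000; r_{23} = q_2·c_3 = -1.5237.
u_3 = c_3 + 3.0000·q_1 + 1.5237·q_2 = (-1.5701, -0.2771, 0.3694).
‖u_3‖ = 1.6366, so q_3 = (-0.9594, -0.1693, 0.2257).

q_3 = (-0.9594, -0.1693, 0.2257)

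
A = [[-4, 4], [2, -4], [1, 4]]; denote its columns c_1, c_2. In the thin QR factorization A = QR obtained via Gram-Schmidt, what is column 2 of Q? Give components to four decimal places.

c_1 = (-4, 2, 1); ‖c_1‖ = 4.5826, so q_1 = (-0.8729, 0.4364, 0.2182).
q_1·c_2 = (-0.8729)·4 + 0.4364·(-4) + 0.2182·4 = -4.3644.
u_2 = c_2 + 4.3644·q_1 = (0.1905, -2.0952, 4.9524).
‖u_2‖ = 5.3807, so q_2 = (0.0354, -0.3894, 0.9204).

q_2 = (0.0354, -0.3894, 0.9204)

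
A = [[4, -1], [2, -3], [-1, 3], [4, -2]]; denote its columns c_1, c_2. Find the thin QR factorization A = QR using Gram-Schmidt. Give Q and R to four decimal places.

e_1 = c_1/‖c_1‖ = (4, 2, -1, 4)/6.0828 = (0.6576, 0.3288, -0.1644, 0.6576).
r_{12} = e_1·c_2 = -3.4524.
u_2 = c_2 + 3.4524·e_1 = (1.2703, -1.8649, 2.4324, 0.2703).
‖u_2‖ = 3.3288, so e_2 = (0.3816, -0.5602, 0.7307, 0.0812).

Q = [[0.6576, 0.3816], [0.3288, -0.5602], [-0.1644, 0.7307], [0.6576, 0.0812]], R = [[6.0828, -3.4524], [0.0000, 3.3288]]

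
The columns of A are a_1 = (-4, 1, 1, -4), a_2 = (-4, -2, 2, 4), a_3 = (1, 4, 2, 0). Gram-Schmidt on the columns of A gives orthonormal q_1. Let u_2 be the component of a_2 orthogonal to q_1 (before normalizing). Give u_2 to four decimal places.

u_2 = (-4.0000, -2.0000, 2.0000, 4.0000)

q_1 = a_1/‖a_1‖ = (-4, 1, 1, -4)/5.8310 = (-0.6860, 0.1715, 0.1715, -0.6860).
r_{12} = q_1·a_2 = 0.0000.
u_2 = a_2 + 0.0000·q_1 = (-4.0000, -2.0000, 2.0000, 4.0000).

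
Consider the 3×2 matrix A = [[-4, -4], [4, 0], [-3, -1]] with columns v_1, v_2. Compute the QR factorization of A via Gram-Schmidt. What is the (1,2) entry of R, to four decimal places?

e_1 = v_1/‖v_1‖ = (-4, 4, -3)/6.4031 = (-0.6247, 0.6247, -0.4685).
r_{12} = e_1·v_2 = 2.9673.

r_{12} = 2.9673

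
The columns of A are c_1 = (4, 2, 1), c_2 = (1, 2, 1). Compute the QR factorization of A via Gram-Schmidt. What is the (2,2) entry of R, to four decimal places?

r_{22} = 1.4639

q_1 = c_1/‖c_1‖ = (4, 2, 1)/4.5826 = (0.8729, 0.4364, 0.2182).
r_{12} = q_1·c_2 = 1.9640.
u_2 = c_2 − 1.9640·q_1 = (-0.7143, 1.1429, 0.5714).
r_{22} = ‖u_2‖ = 1.4639.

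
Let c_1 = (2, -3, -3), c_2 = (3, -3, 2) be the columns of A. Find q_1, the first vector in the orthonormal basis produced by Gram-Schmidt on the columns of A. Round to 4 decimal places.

c_1 = (2, -3, -3); ‖c_1‖ = 4.6904, so q_1 = (0.4264, -0.6396, -0.6396).

q_1 = (0.4264, -0.6396, -0.6396)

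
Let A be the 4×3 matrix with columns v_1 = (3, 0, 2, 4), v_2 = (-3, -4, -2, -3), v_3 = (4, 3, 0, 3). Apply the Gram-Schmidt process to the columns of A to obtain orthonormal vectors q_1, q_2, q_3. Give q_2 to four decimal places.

q_2 = (-0.1020, -0.9863, -0.0680, 0.1105)

q_1 = v_1/‖v_1‖ = (3, 0, 2, 4)/5.3852 = (0.5571, 0.0000, 0.3714, 0.7428).
r_{12} = q_1·v_2 = -4.6424.
u_2 = v_2 + 4.6424·q_1 = (-0.4138, -4.0000, -0.2759, 0.4483).
‖u_2‖ = 4.0556, so q_2 = (-0.1020, -0.9863, -0.0680, 0.1105).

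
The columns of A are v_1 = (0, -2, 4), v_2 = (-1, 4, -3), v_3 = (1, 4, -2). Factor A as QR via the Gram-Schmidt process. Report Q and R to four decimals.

e_1 = v_1/‖v_1‖ = (0, -2, 4)/4.4721 = (0.0000, -0.4472, 0.8944).
r_{12} = e_1·v_2 = -4.4721.
u_2 = v_2 + 4.4721·e_1 = (-1.0000, 2.0000, 1.0000).
‖u_2‖ = 2.4495, so e_2 = (-0.4082, 0.8165, 0.4082).
r_{13} = e_1·v_3 = -3.5777; r_{23} = e_2·v_3 = 2.0412.
u_3 = v_3 + 3.5777·e_1 − 2.0412·e_2 = (1.8333, 0.7333, 0.3667).
‖u_3‖ = 2.0083, so e_3 = (0.9129, 0.3651, 0.1826).

Q = [[0.0000, -0.4082, 0.9129], [-0.4472, 0.8165, 0.3651], [0.8944, 0.4082, 0.1826]], R = [[4.4721, -4.4721, -3.5777], [0.0000, 2.4495, 2.0412], [0.0000, 0.0000, 2.0083]]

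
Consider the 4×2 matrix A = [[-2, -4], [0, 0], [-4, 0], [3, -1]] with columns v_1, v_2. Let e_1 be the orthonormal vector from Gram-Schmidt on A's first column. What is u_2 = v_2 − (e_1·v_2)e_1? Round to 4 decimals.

u_2 = (-3.6552, 0.0000, 0.6897, -1.5172)

v_1 = (-2, 0, -4, 3); ‖v_1‖ = 5.3852, so e_1 = (-0.3714, 0.0000, -0.7428, 0.5571).
e_1·v_2 = (-0.3714)·(-4) + 0.0000·0 + (-0.7428)·0 + 0.5571·(-1) = 0.9285.
u_2 = v_2 − 0.9285·e_1 = (-3.6552, 0.0000, 0.6897, -1.5172).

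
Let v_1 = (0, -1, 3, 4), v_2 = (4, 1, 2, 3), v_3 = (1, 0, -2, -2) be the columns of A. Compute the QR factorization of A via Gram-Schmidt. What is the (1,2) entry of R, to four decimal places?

v_1 = (0, -1, 3, 4); ‖v_1‖ = 5.0990, so q_1 = (0.0000, -0.1961, 0.5883, 0.7845).
r_{12} = q_1·v_2 = 3.3340.

r_{12} = 3.3340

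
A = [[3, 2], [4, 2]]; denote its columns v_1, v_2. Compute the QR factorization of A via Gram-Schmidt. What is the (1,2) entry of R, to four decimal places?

r_{12} = 2.8000

v_1 = (3, 4); ‖v_1‖ = 5.0000, so e_1 = (0.6000, 0.8000).
r_{12} = e_1·v_2 = 2.8000.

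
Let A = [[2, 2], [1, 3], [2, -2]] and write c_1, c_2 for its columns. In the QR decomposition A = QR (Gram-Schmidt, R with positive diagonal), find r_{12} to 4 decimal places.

r_{12} = 1.0000

e_1 = c_1/‖c_1‖ = (2, 1, 2)/3.0000 = (0.6667, 0.3333, 0.6667).
r_{12} = e_1·c_2 = 1.0000.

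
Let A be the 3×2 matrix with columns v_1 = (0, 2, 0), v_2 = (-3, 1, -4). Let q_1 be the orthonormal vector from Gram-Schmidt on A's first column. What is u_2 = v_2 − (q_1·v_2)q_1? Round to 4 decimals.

u_2 = (-3.0000, 0.0000, -4.0000)

q_1 = v_1/‖v_1‖ = (0, 2, 0)/2.0000 = (0.0000, 1.0000, 0.0000).
r_{12} = q_1·v_2 = 1.0000.
u_2 = v_2 − 1.0000·q_1 = (-3.0000, 0.0000, -4.0000).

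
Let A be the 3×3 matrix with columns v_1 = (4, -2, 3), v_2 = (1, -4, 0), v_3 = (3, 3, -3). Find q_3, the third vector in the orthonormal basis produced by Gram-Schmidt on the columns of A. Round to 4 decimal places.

v_1 = (4, -2, 3); ‖v_1‖ = 5.3852, so q_1 = (0.7428, -0.3714, 0.5571).
q_1·v_2 = 0.7428·1 + (-0.3714)·(-4) + 0.5571·0 = 2.2283.
u_2 = v_2 − 2.2283·q_1 = (-0.6552, -3.1724, -1.2414).
‖u_2‖ = 3.4691, so q_2 = (-0.1889, -0.9145, -0.3578).
q_1·v_3 = 0.7428·3 + (-0.3714)·3 + 0.5571·(-3) = -0.5571; q_2·v_3 = (-0.1889)·3 + (-0.9145)·3 + (-0.3578)·(-3) = -2.2365.
u_3 = v_3 + 0.5571·q_1 + 2.2365·q_2 = (2.9914, 0.7479, -3.4900).
‖u_3‖ = 4.6570, so q_3 = (0.6423, 0.1606, -0.7494).

q_3 = (0.6423, 0.1606, -0.7494)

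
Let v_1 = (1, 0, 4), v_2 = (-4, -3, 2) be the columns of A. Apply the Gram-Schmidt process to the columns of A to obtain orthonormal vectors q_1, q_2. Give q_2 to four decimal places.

v_1 = (1, 0, 4); ‖v_1‖ = 4.1231, so q_1 = (0.2425, 0.0000, 0.9701).
q_1·v_2 = 0.2425·(-4) + 0.0000·(-3) + 0.9701·2 = 0.9701.
u_2 = v_2 − 0.9701·q_1 = (-4.2353, -3.0000, 1.0588).
‖u_2‖ = 5.2971, so q_2 = (-0.7996, -0.5664, 0.1999).

q_2 = (-0.7996, -0.5664, 0.1999)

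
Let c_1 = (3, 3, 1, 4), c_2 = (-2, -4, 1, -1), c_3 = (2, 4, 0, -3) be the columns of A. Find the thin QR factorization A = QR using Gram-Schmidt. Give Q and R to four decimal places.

Q = [[0.5071, -0.0652, 0.4031], [0.5071, -0.7176, 0.1174], [0.1690, 0.5219, 0.7083], [0.6761, 0.4566, -0.5675]], R = [[5.9161, -3.5496, 1.0142], [0.0000, 3.0659, -4.3706], [0.0000, 0.0000, 2.9781]]

c_1 = (3, 3, 1, 4); ‖c_1‖ = 5.9161, so e_1 = (0.5071, 0.5071, 0.1690, 0.6761).
e_1·c_2 = 0.5071·(-2) + 0.5071·(-4) + 0.1690·1 + 0.6761·(-1) = -3.5496.
u_2 = c_2 + 3.5496·e_1 = (-0.2000, -2.2000, 1.6000, 1.4000).
‖u_2‖ = 3.0659, so e_2 = (-0.0652, -0.7176, 0.5219, 0.4566).
e_1·c_3 = 0.5071·2 + 0.5071·4 + 0.1690·0 + 0.6761·(-3) = 1.0142; e_2·c_3 = (-0.0652)·2 + (-0.7176)·4 + 0.5219·0 + 0.4566·(-3) = -4.3706.
u_3 = c_3 − 1.0142·e_1 + 4.3706·e_2 = (1.2006, 0.3495, 2.1094, -1.6900).
‖u_3‖ = 2.9781, so e_3 = (0.4031, 0.1174, 0.7083, -0.5675).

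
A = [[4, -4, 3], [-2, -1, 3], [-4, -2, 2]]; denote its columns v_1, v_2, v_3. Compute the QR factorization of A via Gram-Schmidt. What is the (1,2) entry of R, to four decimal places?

r_{12} = -1.0000

q_1 = v_1/‖v_1‖ = (4, -2, -4)/6.0000 = (0.6667, -0.3333, -0.6667).
r_{12} = q_1·v_2 = -1.0000.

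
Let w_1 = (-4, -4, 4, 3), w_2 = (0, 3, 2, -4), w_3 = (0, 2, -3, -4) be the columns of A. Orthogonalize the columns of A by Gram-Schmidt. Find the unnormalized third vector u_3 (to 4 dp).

w_1 = (-4, -4, 4, 3); ‖w_1‖ = 7.5498, so q_1 = (-0.5298, -0.5298, 0.5298, 0.3974).
q_1·w_2 = (-0.5298)·0 + (-0.5298)·3 + 0.5298·2 + 0.3974·(-4) = -2.1193.
u_2 = w_2 + 2.1193·q_1 = (-1.1228, 1.8772, 3.1228, -3.1579).
‖u_2‖ = 4.9506, so q_2 = (-0.2268, 0.3792, 0.6308, -0.6379).
q_1·w_3 = (-0.5298)·0 + (-0.5298)·2 + 0.5298·(-3) + 0.3974·(-4) = -4.2385; q_2·w_3 = (-0.2268)·0 + 0.3792·2 + 0.6308·(-3) + (-0.6379)·(-4) = 1.4175.
u_3 = w_3 + 4.2385·q_1 − 1.4175·q_2 = (-1.9241, -0.7831, -1.6485, -1.4116).

u_3 = (-1.9241, -0.7831, -1.6485, -1.4116)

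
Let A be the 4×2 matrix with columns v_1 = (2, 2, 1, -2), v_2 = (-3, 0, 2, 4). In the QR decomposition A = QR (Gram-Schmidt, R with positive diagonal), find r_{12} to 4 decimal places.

r_{12} = -3.3282

v_1 = (2, 2, 1, -2); ‖v_1‖ = 3.6056, so e_1 = (0.5547, 0.5547, 0.2774, -0.5547).
r_{12} = e_1·v_2 = -3.3282.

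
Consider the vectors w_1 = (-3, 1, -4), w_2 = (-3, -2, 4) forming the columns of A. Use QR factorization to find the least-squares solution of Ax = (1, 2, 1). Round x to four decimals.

x = (-0.2556, -0.1828)

q_1 = w_1/‖w_1‖ = (-3, 1, -4)/5.0990 = (-0.5883, 0.1961, -0.7845).
r_{12} = q_1·w_2 = -1.7650.
u_2 = w_2 + 1.7650·q_1 = (-4.0385, -1.6538, 2.6154).
‖u_2‖ = 5.0877, so q_2 = (-0.7938, -0.3251, 0.5141).
Qᵀb = (-0.9806, -0.9298).
Back-substitute: x_2 = -0.9298/5.0877 = -0.1828.
x_1 = (-0.9806 + 1.7650·(-0.1828))/5.0990 = -0.2556.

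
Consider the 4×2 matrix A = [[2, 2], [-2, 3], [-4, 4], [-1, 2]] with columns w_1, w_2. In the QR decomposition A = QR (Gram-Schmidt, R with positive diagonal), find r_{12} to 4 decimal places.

w_1 = (2, -2, -4, -1); ‖w_1‖ = 5.0000, so q_1 = (0.4000, -0.4000, -0.8000, -0.2000).
r_{12} = q_1·w_2 = -4.0000.

r_{12} = -4.0000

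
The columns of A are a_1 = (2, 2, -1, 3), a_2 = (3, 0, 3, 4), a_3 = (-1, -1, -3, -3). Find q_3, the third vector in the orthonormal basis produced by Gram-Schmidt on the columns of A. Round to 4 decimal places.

a_1 = (2, 2, -1, 3); ‖a_1‖ = 4.2426, so q_1 = (0.4714, 0.4714, -0.2357, 0.7071).
q_1·a_2 = 0.4714·3 + 0.4714·0 + (-0.2357)·3 + 0.7071·4 = 3.5355.
u_2 = a_2 − 3.5355·q_1 = (1.3333, -1.6667, 3.8333, 1.5000).
‖u_2‖ = 4.6368, so q_2 = (0.2876, -0.3594, 0.8267, 0.3235).
q_1·a_3 = 0.4714·(-1) + 0.4714·(-1) + (-0.2357)·(-3) + 0.7071·(-3) = -2.3570; q_2·a_3 = 0.2876·(-1) + (-0.3594)·(-1) + 0.8267·(-3) + 0.3235·(-3) = -3.3788.
u_3 = a_3 + 2.3570·q_1 + 3.3788·q_2 = (1.0827, -1.1034, -0.7623, -0.2403).
‖u_3‖ = 1.7402, so q_3 = (0.6221, -0.6340, -0.4380, -0.1381).

q_3 = (0.6221, -0.6340, -0.4380, -0.1381)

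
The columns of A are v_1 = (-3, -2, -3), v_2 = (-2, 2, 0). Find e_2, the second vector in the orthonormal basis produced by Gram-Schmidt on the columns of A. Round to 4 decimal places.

e_1 = v_1/‖v_1‖ = (-3, -2, -3)/4.6904 = (-0.6396, -0.4264, -0.6396).
r_{12} = e_1·v_2 = 0.4264.
u_2 = v_2 − 0.4264·e_1 = (-1.7273, 2.1818, 0.2727).
‖u_2‖ = 2.7961, so e_2 = (-0.6177, 0.7803, 0.0975).

e_2 = (-0.6177, 0.7803, 0.0975)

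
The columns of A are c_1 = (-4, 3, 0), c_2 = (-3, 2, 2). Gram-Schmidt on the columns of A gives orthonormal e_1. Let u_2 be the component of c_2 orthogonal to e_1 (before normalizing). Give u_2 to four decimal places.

c_1 = (-4, 3, 0); ‖c_1‖ = 5.0000, so e_1 = (-0.8000, 0.6000, 0.0000).
e_1·c_2 = (-0.8000)·(-3) + 0.6000·2 + 0.0000·2 = 3.6000.
u_2 = c_2 − 3.6000·e_1 = (-0.1200, -0.1600, 2.0000).

u_2 = (-0.1200, -0.1600, 2.0000)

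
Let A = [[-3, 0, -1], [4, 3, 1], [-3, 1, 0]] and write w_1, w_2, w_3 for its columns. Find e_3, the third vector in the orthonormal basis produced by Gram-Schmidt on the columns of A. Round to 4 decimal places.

e_3 = (-0.8078, -0.1864, 0.5592)

w_1 = (-3, 4, -3); ‖w_1‖ = 5.8310, so e_1 = (-0.5145, 0.6860, -0.5145).
e_1·w_2 = (-0.5145)·0 + 0.6860·3 + (-0.5145)·1 = 1.5435.
u_2 = w_2 − 1.5435·e_1 = (0.7941, 1.9412, 1.7941).
‖u_2‖ = 2.7600, so e_2 = (0.2877, 0.7033, 0.6500).
e_1·w_3 = (-0.5145)·(-1) + 0.6860·1 + (-0.5145)·0 = 1.2005; e_2·w_3 = 0.2877·(-1) + 0.7033·1 + 0.6500·0 = 0.4156.
u_3 = w_3 − 1.2005·e_1 − 0.4156·e_2 = (-0.5019, -0.1158, 0.3475).
‖u_3‖ = 0.6214, so e_3 = (-0.8078, -0.1864, 0.5592).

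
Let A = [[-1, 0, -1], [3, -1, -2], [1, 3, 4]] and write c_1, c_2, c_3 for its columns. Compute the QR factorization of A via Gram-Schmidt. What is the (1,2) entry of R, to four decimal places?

c_1 = (-1, 3, 1); ‖c_1‖ = 3.3166, so e_1 = (-0.3015, 0.9045, 0.3015).
r_{12} = e_1·c_2 = 0.0000.

r_{12} = 0.0000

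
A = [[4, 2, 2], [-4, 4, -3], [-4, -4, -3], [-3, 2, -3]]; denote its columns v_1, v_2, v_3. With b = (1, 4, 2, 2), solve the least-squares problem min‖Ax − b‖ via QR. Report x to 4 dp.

q_1 = v_1/‖v_1‖ = (4, -4, -4, -3)/7.5498 = (0.5298, -0.5298, -0.5298, -0.3974).
r_{12} = q_1·v_2 = 0.2649.
u_2 = v_2 − 0.2649·q_1 = (1.8596, 4.1404, -3.8596, 2.1053).
‖u_2‖ = 6.3190, so q_2 = (0.2943, 0.6552, -0.6108, 0.3332).
r_{13} = q_1·v_3 = 5.4306; r_{23} = q_2·v_3 = -0.5442.
u_3 = v_3 − 5.4306·q_1 + 0.5442·q_2 = (-0.7170, 0.2337, -0.4552, -0.6608).
‖u_3‖ = 1.1012, so q_3 = (-0.6511, 0.2123, -0.4134, -0.6001).
Qᵀb = (-3.4438, 2.3599, -1.8290).
Back-substitute: x_3 = -1.8290/1.1012 = -1.6609.
x_2 = (2.3599 + 0.5442·(-1.6609))/6.3190 = 0.2304.
x_1 = (-3.4438 − 0.2649·0.2304 − 5.4306·(-1.6609))/7.5498 = 0.7304.

x = (0.7304, 0.2304, -1.6609)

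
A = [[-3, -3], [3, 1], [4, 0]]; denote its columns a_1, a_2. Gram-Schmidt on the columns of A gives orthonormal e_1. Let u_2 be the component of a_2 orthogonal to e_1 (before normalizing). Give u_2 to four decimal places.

a_1 = (-3, 3, 4); ‖a_1‖ = 5.8310, so e_1 = (-0.5145, 0.5145, 0.6860).
e_1·a_2 = (-0.5145)·(-3) + 0.5145·1 + 0.6860·0 = 2.0580.
u_2 = a_2 − 2.0580·e_1 = (-1.9412, -0.0588, -1.4118).

u_2 = (-1.9412, -0.0588, -1.4118)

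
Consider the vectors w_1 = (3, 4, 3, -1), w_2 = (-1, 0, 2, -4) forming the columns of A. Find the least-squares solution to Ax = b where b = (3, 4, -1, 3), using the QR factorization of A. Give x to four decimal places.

w_1 = (3, 4, 3, -1); ‖w_1‖ = 5.9161, so e_1 = (0.5071, 0.6761, 0.5071, -0.1690).
e_1·w_2 = 0.5071·(-1) + 0.6761·0 + 0.5071·2 + (-0.1690)·(-4) = 1.1832.
u_2 = w_2 − 1.1832·e_1 = (-1.6000, -0.8000, 1.4000, -3.8000).
‖u_2‖ = 4.4272, so e_2 = (-0.3614, -0.1807, 0.3162, -0.8583).
Qᵀb = (3.2116, -4.6982).
Back-substitute: x_2 = -4.6982/4.4272 = -1.0612.
x_1 = (3.2116 − 1.1832·(-1.0612))/5.9161 = 0.7551.

x = (0.7551, -1.0612)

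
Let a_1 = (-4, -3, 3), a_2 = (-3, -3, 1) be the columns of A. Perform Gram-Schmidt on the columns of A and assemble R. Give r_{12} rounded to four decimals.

a_1 = (-4, -3, 3); ‖a_1‖ = 5.8310, so q_1 = (-0.6860, -0.5145, 0.5145).
r_{12} = q_1·a_2 = 4.1160.

r_{12} = 4.1160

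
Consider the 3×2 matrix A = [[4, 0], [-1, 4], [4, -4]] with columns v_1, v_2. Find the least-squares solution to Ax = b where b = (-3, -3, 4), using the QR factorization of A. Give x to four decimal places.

x = (-0.5122, -1.1951)

v_1 = (4, -1, 4); ‖v_1‖ = 5.7446, so e_1 = (0.6963, -0.1741, 0.6963).
e_1·v_2 = 0.6963·0 + (-0.1741)·4 + 0.6963·(-4) = -3.4816.
u_2 = v_2 + 3.4816·e_1 = (2.4242, 3.3939, -1.5758).
‖u_2‖ = 4.4586, so e_2 = (0.5437, 0.7612, -0.3534).
Qᵀb = (1.2185, -5.3285).
Back-substitute: x_2 = -5.3285/4.4586 = -1.1951.
x_1 = (1.2185 + 3.4816·(-1.1951))/5.7446 = -0.5122.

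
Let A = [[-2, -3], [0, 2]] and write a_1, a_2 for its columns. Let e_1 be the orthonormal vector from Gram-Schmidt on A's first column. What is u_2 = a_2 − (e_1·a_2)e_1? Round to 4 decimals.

e_1 = a_1/‖a_1‖ = (-2, 0)/2.0000 = (-1.0000, 0.0000).
r_{12} = e_1·a_2 = 3.0000.
u_2 = a_2 − 3.0000·e_1 = (0.0000, 2.0000).

u_2 = (0.0000, 2.0000)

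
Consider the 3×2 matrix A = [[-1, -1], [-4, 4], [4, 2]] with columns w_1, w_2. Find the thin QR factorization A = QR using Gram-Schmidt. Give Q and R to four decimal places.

Q = [[-0.1741, -0.2744], [-0.6963, 0.7134], [0.6963, 0.6448]], R = [[5.7446, -1.2185], [0.0000, 4.4176]]

q_1 = w_1/‖w_1‖ = (-1, -4, 4)/5.7446 = (-0.1741, -0.6963, 0.6963).
r_{12} = q_1·w_2 = -1.2185.
u_2 = w_2 + 1.2185·q_1 = (-1.2121, 3.1515, 2.8485).
‖u_2‖ = 4.4176, so q_2 = (-0.2744, 0.7134, 0.6448).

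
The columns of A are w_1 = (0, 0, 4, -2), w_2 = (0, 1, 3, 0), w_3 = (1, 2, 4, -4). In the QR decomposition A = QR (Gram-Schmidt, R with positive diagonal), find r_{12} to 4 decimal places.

r_{12} = 2.6833

e_1 = w_1/‖w_1‖ = (0, 0, 4, -2)/4.4721 = (0.0000, 0.0000, 0.8944, -0.4472).
r_{12} = e_1·w_2 = 2.6833.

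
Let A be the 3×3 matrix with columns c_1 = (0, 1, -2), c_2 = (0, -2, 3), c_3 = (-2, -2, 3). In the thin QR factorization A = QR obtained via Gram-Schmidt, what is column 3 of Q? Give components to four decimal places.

q_3 = (-1.0000, 0.0000, 0.0000)

c_1 = (0, 1, -2); ‖c_1‖ = 2.2361, so q_1 = (0.0000, 0.4472, -0.8944).
q_1·c_2 = 0.0000·0 + 0.4472·(-2) + (-0.8944)·3 = -3.5777.
u_2 = c_2 + 3.5777·q_1 = (0.0000, -0.4000, -0.2000).
‖u_2‖ = 0.4472, so q_2 = (0.0000, -0.8944, -0.4472).
q_1·c_3 = 0.0000·(-2) + 0.4472·(-2) + (-0.8944)·3 = -3.5777; q_2·c_3 = 0.0000·(-2) + (-0.8944)·(-2) + (-0.4472)·3 = 0.4472.
u_3 = c_3 + 3.5777·q_1 − 0.4472·q_2 = (-2.0000, 0.0000, 0.0000).
‖u_3‖ = 2.0000, so q_3 = (-1.0000, 0.0000, 0.0000).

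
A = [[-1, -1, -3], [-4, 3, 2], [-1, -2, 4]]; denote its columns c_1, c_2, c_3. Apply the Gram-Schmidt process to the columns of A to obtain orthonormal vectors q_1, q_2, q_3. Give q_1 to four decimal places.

q_1 = (-0.2357, -0.9428, -0.2357)

c_1 = (-1, -4, -1); ‖c_1‖ = 4.2426, so q_1 = (-0.2357, -0.9428, -0.2357).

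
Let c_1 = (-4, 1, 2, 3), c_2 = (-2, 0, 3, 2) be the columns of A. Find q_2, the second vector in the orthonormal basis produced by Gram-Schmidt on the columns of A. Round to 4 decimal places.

c_1 = (-4, 1, 2, 3); ‖c_1‖ = 5.4772, so q_1 = (-0.7303, 0.1826, 0.3651, 0.5477).
q_1·c_2 = (-0.7303)·(-2) + 0.1826·0 + 0.3651·3 + 0.5477·2 = 3.6515.
u_2 = c_2 − 3.6515·q_1 = (0.6667, -0.6667, 1.6667, 0.0000).
‖u_2‖ = 1.9149, so q_2 = (0.3482, -0.3482, 0.8704, 0.0000).

q_2 = (0.3482, -0.3482, 0.8704, 0.0000)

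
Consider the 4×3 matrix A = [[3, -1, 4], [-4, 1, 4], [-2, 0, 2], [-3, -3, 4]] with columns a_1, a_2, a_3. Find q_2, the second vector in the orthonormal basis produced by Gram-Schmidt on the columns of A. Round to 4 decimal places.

a_1 = (3, -4, -2, -3); ‖a_1‖ = 6.1644, so q_1 = (0.4867, -0.6489, -0.3244, -0.4867).
q_1·a_2 = 0.4867·(-1) + (-0.6489)·1 + (-0.3244)·0 + (-0.4867)·(-3) = 0.3244.
u_2 = a_2 − 0.3244·q_1 = (-1.1579, 1.2105, 0.1053, -2.8421).
‖u_2‖ = 3.3007, so q_2 = (-0.3508, 0.3667, 0.0319, -0.8611).

q_2 = (-0.3508, 0.3667, 0.0319, -0.8611)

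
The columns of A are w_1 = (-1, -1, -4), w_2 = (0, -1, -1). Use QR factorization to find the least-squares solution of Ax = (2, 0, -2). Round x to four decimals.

x = (0.1818, 0.5455)

q_1 = w_1/‖w_1‖ = (-1, -1, -4)/4.2426 = (-0.2357, -0.2357, -0.9428).
r_{12} = q_1·w_2 = 1.1785.
u_2 = w_2 − 1.1785·q_1 = (0.2778, -0.7222, 0.1111).
‖u_2‖ = 0.7817, so q_2 = (0.3553, -0.9239, 0.1421).
Qᵀb = (1.4142, 0.4264).
Back-substitute: x_2 = 0.4264/0.7817 = 0.5455.
x_1 = (1.4142 − 1.1785·0.5455)/4.2426 = 0.1818.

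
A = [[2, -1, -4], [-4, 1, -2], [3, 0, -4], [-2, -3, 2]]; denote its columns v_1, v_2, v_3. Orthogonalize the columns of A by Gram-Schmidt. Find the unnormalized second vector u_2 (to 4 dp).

q_1 = v_1/‖v_1‖ = (2, -4, 3, -2)/5.7446 = (0.3482, -0.6963, 0.5222, -0.3482).
r_{12} = q_1·v_2 = 0.0000.
u_2 = v_2 + 0.0000·q_1 = (-1.0000, 1.0000, 0.0000, -3.0000).

u_2 = (-1.0000, 1.0000, 0.0000, -3.0000)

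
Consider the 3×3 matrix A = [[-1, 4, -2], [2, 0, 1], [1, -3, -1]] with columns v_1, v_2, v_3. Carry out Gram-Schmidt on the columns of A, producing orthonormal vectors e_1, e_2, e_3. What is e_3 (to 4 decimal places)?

e_3 = (-0.5970, 0.0995, -0.7960)

v_1 = (-1, 2, 1); ‖v_1‖ = 2.4495, so e_1 = (-0.4082, 0.8165, 0.4082).
e_1·v_2 = (-0.4082)·4 + 0.8165·0 + 0.4082·(-3) = -2.8577.
u_2 = v_2 + 2.8577·e_1 = (2.8333, 2.3333, -1.8333).
‖u_2‖ = 4.1028, so e_2 = (0.6906, 0.5687, -0.4468).
e_1·v_3 = (-0.4082)·(-2) + 0.8165·1 + 0.4082·(-1) = 1.2247; e_2·v_3 = 0.6906·(-2) + 0.5687·1 + (-0.4468)·(-1) = -0.3656.
u_3 = v_3 − 1.2247·e_1 + 0.3656·e_2 = (-1.2475, 0.2079, -1.6634).
‖u_3‖ = 2.0896, so e_3 = (-0.5970, 0.0995, -0.7960).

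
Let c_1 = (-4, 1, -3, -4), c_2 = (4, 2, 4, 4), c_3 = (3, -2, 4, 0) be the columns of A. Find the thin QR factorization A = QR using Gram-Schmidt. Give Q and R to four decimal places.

q_1 = c_1/‖c_1‖ = (-4, 1, -3, -4)/6.4807 = (-0.6172, 0.1543, -0.4629, -0.6172).
r_{12} = q_1·c_2 = -6.4807.
u_2 = c_2 + 6.4807·q_1 = (0.0000, 3.0000, 1.0000, 0.0000).
‖u_2‖ = 3.1623, so q_2 = (0.0000, 0.9487, 0.3162, 0.0000).
r_{13} = q_1·c_3 = -4.0119; r_{23} = q_2·c_3 = -0.6325.
u_3 = c_3 + 4.0119·q_1 + 0.6325·q_2 = (0.5238, -0.7810, 2.3429, -2.4762).
‖u_3‖ = 3.5362, so q_3 = (0.1481, -0.2208, 0.6625, -0.7002).

Q = [[-0.6172, 0.0000, 0.1481], [0.1543, 0.9487, -0.2208], [-0.4629, 0.3162, 0.6625], [-0.6172, 0.0000, -0.7002]], R = [[6.4807, -6.4807, -4.0119], [0.0000, 3.1623, -0.6325], [0.0000, 0.0000, 3.5362]]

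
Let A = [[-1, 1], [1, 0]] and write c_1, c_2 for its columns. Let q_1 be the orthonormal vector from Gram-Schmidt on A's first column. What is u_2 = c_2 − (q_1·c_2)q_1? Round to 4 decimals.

u_2 = (0.5000, 0.5000)

c_1 = (-1, 1); ‖c_1‖ = 1.4142, so q_1 = (-0.7071, 0.7071).
q_1·c_2 = (-0.7071)·1 + 0.7071·0 = -0.7071.
u_2 = c_2 + 0.7071·q_1 = (0.5000, 0.5000).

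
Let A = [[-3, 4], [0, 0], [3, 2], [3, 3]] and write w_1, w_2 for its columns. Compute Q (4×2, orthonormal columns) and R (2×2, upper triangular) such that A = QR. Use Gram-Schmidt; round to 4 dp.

Q = [[-0.5774, 0.8093], [0.0000, 0.0000], [0.5774, 0.3113], [0.5774, 0.4981]], R = [[5.1962, 0.5774], [0.0000, 5.3541]]

e_1 = w_1/‖w_1‖ = (-3, 0, 3, 3)/5.1962 = (-0.5774, 0.0000, 0.5774, 0.5774).
r_{12} = e_1·w_2 = 0.5774.
u_2 = w_2 − 0.5774·e_1 = (4.3333, 0.0000, 1.6667, 2.6667).
‖u_2‖ = 5.3541, so e_2 = (0.8093, 0.0000, 0.3113, 0.4981).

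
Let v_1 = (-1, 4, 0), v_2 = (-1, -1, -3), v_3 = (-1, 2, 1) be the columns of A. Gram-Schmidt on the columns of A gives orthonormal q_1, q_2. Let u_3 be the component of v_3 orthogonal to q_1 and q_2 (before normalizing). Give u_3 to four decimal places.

u_3 = (-0.7416, -0.1854, 0.3090)

q_1 = v_1/‖v_1‖ = (-1, 4, 0)/4.1231 = (-0.2425, 0.9701, 0.0000).
r_{12} = q_1·v_2 = -0.7276.
u_2 = v_2 + 0.7276·q_1 = (-1.1765, -0.2941, -3.0000).
‖u_2‖ = 3.2358, so q_2 = (-0.3636, -0.0909, -0.9271).
r_{13} = q_1·v_3 = 2.1828; r_{23} = q_2·v_3 = -0.7453.
u_3 = v_3 − 2.1828·q_1 + 0.7453·q_2 = (-0.7416, -0.1854, 0.3090).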